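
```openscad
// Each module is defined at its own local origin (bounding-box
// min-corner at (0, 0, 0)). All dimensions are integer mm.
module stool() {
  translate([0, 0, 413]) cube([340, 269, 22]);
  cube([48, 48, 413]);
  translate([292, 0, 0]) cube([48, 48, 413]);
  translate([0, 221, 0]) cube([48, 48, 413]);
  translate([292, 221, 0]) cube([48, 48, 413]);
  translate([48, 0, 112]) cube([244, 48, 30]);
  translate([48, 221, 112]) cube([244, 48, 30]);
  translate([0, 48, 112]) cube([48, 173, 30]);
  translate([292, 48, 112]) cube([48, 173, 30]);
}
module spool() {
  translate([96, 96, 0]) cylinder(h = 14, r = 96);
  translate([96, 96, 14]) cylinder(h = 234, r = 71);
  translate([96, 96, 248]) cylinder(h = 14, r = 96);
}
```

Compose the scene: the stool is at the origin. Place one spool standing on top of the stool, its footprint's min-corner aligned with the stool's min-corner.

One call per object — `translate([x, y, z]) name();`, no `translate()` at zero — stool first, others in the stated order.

stool();
translate([0, 0, 435]) spool();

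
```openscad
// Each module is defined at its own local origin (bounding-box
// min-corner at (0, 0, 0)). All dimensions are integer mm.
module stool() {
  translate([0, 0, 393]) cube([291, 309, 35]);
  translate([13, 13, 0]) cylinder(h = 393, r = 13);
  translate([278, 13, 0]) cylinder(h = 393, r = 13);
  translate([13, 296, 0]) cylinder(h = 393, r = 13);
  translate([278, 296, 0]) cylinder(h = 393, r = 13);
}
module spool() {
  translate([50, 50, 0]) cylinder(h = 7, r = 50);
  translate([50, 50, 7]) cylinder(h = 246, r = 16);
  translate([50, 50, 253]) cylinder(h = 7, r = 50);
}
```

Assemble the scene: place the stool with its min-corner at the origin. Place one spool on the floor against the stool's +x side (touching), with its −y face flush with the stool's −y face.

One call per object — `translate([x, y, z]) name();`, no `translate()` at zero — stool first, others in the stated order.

stool();
translate([291, 0, 0]) spool();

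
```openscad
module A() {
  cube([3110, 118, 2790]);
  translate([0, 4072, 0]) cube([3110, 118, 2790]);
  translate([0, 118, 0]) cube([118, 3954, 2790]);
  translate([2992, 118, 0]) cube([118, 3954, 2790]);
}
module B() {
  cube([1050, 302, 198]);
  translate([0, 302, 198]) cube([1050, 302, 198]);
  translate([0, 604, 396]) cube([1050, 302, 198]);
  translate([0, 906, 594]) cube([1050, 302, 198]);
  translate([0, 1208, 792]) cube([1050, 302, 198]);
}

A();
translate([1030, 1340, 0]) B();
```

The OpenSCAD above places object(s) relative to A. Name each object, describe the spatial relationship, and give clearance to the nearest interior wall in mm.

Clearances: x = 912, y = 1222; minimum 912 mm.

A is a house frame. B is a staircase. The staircase sits inside the house frame, centred. The clearance to the nearest interior wall is 912 mm.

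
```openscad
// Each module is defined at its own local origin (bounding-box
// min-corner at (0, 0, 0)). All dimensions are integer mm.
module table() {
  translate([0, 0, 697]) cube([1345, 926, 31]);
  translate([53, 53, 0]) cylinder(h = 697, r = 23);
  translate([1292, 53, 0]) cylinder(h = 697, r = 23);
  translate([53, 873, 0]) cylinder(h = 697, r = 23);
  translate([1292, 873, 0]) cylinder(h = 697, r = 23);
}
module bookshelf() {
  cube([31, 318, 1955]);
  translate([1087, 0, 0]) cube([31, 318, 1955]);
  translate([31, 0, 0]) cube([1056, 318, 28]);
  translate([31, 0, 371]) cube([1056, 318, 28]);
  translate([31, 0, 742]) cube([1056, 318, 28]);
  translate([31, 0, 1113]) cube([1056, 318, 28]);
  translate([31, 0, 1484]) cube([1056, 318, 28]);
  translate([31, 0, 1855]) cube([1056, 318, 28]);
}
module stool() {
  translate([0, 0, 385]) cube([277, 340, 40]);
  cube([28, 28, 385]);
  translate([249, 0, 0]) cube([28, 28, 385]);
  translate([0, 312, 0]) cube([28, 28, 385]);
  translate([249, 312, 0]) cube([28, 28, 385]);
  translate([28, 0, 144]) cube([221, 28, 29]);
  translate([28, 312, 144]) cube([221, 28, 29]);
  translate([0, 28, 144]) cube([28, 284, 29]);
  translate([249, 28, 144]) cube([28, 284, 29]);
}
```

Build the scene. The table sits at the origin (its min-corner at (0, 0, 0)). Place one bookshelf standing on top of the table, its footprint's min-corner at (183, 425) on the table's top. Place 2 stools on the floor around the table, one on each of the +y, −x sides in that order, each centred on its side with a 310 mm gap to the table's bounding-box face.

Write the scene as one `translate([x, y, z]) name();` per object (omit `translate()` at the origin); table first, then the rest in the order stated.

table();
translate([183, 425, 728]) bookshelf();
translate([534, 1236, 0]) stool();
translate([-587, 293, 0]) stool();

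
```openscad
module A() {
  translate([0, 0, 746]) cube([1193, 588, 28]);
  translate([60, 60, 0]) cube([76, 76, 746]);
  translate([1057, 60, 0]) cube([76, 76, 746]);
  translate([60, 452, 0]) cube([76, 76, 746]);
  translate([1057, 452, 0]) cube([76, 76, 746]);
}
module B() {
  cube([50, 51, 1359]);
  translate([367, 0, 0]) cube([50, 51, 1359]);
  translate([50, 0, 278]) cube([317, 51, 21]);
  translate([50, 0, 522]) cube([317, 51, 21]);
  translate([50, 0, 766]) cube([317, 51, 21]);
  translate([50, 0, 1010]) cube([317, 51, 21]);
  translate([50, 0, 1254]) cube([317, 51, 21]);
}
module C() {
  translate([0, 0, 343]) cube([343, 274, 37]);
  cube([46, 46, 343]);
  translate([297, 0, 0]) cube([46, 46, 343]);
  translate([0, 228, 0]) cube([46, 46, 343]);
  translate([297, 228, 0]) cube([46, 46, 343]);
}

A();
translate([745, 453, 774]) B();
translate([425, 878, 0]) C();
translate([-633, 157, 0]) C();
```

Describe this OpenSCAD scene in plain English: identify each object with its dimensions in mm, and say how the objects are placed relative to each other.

A is a rectangular dining table. The top is 1193×588×28 mm with its upper surface at z = 774 mm. It stands on four 76×76 mm square legs, each inset 60 mm from the nearest pair of top edges, running from the floor to the underside of the top.

B is a straight ladder. Two 50×51 mm vertical rails, 1359 mm tall, stand 417 mm apart (outside-to-outside) with their front faces coplanar on the −y side. 5 rungs, each 51 mm deep and 21 mm tall, span between the inner faces of the rails, front faces flush with the rails. The lowest rung's underside is at z = 278 mm and rungs are spaced 244 mm apart (underside to underside).

C is a simple wooden stool: a rectangular seat 343 mm (x) by 274 mm (y), 37 mm thick, top face at z = 380 mm, on four square legs, each 46×46 mm in cross-section. The legs rest on z = 0, each flush with a corner of the seat.

The ladder is on top of the table. Two stools sit around the table at the +y, −x sides.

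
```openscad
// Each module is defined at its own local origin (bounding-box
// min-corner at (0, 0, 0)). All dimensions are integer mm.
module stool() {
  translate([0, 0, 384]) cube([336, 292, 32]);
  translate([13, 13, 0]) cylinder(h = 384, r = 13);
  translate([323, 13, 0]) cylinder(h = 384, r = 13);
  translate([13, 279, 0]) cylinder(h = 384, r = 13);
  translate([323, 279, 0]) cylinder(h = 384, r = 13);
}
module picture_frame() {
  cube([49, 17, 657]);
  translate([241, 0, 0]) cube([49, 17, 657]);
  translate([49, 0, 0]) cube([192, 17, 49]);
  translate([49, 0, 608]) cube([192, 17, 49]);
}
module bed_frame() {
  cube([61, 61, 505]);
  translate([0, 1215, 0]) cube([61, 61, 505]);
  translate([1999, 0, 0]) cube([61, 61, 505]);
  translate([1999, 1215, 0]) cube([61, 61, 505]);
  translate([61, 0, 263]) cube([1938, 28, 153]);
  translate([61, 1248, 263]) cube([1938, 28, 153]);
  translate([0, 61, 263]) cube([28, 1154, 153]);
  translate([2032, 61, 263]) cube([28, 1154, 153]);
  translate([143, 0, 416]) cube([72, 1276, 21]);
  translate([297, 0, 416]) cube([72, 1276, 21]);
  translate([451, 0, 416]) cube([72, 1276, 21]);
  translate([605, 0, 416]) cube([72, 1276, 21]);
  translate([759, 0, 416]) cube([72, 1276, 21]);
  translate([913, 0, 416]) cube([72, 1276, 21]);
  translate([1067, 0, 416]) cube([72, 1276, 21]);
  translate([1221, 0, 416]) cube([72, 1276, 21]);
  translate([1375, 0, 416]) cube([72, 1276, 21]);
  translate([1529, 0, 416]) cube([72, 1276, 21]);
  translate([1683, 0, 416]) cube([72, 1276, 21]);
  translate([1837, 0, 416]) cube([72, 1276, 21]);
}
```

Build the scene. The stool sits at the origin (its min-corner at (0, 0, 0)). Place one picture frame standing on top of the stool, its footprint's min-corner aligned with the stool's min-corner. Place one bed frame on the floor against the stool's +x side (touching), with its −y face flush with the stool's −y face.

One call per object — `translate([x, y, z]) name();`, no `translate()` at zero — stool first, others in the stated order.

stool();
translate([0, 0, 416]) picture_frame();
translate([336, 0, 0]) bed_frame();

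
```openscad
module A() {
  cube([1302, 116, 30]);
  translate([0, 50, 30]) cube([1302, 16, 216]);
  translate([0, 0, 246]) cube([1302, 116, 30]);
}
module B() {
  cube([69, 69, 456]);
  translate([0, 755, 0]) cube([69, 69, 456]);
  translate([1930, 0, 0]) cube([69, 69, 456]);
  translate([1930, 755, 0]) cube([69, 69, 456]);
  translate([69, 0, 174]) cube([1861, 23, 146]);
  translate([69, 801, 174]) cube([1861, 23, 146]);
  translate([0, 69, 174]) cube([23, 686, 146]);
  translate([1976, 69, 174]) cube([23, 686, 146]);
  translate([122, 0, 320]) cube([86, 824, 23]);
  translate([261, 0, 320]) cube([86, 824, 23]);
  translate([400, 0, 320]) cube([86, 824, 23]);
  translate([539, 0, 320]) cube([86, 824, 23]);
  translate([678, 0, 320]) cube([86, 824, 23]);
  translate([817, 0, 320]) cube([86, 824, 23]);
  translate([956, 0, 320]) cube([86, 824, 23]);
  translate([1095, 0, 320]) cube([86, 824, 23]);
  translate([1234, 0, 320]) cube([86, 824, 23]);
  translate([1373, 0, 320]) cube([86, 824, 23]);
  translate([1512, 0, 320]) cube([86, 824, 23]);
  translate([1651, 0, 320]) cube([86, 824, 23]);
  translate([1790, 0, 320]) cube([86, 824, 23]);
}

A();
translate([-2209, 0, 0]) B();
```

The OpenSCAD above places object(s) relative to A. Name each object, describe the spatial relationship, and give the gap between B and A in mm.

The bed frame's nearest face is 210 mm from the I-beam's −x face.

A is an I-beam. B is a bed frame. The bed frame is on the floor beside the I-beam on its −x side. The gap between the bed frame and the I-beam is 210 mm.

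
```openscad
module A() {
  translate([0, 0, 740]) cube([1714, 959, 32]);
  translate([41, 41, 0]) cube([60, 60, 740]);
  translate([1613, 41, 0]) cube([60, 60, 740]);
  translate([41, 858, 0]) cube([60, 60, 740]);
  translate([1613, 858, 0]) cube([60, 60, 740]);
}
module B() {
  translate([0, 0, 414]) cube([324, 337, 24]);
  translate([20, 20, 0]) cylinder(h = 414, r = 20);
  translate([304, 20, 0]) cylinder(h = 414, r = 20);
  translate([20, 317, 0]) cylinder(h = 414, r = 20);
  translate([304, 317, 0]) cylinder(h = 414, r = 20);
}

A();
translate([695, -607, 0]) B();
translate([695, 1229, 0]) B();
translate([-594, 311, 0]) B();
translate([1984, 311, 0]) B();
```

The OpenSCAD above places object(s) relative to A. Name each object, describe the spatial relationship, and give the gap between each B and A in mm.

A is a table. B is a stool. Four stools sit around the table at the −y, +y, −x, +x sides. The gap between each stool and the table is 270 mm.

Each stool's nearest face is 270 mm from the table's bounding box.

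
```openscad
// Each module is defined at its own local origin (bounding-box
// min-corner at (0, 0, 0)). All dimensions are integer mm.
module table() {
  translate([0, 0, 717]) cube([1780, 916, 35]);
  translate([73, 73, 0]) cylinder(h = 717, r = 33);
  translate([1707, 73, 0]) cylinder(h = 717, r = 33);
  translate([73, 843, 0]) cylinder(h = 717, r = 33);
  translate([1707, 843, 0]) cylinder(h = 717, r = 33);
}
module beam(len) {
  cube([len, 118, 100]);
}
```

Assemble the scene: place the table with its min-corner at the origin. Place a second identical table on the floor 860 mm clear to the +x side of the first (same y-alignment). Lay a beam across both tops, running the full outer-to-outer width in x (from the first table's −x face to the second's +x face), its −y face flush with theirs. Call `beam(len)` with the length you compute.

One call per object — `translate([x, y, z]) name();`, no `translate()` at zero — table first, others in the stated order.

table();
translate([2640, 0, 0]) table();
translate([0, 0, 752]) beam(4420);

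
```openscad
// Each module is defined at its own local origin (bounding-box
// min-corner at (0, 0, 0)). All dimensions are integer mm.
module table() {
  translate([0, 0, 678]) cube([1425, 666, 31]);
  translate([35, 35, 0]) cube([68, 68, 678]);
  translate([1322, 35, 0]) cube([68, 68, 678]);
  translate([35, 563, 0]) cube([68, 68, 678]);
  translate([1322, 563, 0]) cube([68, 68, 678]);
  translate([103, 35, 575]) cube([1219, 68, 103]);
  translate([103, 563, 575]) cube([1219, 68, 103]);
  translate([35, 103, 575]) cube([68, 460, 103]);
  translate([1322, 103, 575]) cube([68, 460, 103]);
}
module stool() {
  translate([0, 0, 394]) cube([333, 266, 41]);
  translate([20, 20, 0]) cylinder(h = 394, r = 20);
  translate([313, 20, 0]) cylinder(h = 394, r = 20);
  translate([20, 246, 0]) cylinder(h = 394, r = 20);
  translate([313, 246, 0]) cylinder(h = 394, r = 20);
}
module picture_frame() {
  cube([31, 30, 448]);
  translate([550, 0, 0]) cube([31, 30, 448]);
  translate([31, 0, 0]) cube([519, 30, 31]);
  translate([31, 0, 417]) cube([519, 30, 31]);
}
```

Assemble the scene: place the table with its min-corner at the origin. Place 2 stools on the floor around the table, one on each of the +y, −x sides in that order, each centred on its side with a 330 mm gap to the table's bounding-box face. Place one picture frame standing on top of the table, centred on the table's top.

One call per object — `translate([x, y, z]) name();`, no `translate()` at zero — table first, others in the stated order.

table();
translate([546, 996, 0]) stool();
translate([-663, 200, 0]) stool();
translate([422, 318, 709]) picture_frame();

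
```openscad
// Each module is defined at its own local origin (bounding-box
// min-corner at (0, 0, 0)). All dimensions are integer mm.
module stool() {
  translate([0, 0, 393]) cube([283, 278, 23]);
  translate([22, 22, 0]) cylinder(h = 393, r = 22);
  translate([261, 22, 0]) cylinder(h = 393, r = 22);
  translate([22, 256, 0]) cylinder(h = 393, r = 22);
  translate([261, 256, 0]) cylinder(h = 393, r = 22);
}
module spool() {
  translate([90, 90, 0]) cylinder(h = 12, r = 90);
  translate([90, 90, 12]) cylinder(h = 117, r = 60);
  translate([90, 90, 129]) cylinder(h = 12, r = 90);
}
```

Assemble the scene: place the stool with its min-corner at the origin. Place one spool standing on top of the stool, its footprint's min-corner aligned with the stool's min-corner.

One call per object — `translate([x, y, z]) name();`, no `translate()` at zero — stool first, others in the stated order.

stool();
translate([0, 0, 416]) spool();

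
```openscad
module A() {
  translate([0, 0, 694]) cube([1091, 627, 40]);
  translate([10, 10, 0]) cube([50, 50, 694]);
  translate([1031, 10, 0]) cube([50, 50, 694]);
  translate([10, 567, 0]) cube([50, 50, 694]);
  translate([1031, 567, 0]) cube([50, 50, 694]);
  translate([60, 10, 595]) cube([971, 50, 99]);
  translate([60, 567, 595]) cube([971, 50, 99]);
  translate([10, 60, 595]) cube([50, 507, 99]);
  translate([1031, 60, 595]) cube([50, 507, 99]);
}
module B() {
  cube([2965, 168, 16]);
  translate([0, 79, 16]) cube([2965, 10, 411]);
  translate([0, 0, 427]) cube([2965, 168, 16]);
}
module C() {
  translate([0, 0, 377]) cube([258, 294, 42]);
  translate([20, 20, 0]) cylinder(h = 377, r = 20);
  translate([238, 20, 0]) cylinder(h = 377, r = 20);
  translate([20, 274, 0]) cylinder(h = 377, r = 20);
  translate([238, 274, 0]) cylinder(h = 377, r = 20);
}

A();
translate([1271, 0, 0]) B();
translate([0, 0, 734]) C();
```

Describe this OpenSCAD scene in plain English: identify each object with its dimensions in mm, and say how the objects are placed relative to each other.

A is a table with a 1091×627 mm rectangular top, 40 mm thick, top surface at z = 734 mm, supported by four 50×50 mm square legs, each inset 10 mm from the nearest pair of top edges, running from the floor. Four apron rails, 50 mm thick and 99 mm tall, run between adjacent legs with their top edges flush with the underside of the top and their outer faces flush with the legs' outer faces.

B is an I-beam lying along x, 2965 mm long. Overall section height 443 mm. Two flanges 168 mm wide (y) and 16 mm thick, one on the floor and one at the top; a web 10 mm thick runs between them, centred on the flange width.

C is a four-legged stool. The seat is 258×294 mm, 42 mm thick, top at z = 419 mm. It stands on four round legs, each 40 mm in diameter, from z = 0 to the seat underside, each leg's axis is inset half a diameter from the nearest pair of seat edges (so the leg's bounding box is flush with the corner).

The I-beam is on the floor beside the table on its +x side. The stool is on top of the table.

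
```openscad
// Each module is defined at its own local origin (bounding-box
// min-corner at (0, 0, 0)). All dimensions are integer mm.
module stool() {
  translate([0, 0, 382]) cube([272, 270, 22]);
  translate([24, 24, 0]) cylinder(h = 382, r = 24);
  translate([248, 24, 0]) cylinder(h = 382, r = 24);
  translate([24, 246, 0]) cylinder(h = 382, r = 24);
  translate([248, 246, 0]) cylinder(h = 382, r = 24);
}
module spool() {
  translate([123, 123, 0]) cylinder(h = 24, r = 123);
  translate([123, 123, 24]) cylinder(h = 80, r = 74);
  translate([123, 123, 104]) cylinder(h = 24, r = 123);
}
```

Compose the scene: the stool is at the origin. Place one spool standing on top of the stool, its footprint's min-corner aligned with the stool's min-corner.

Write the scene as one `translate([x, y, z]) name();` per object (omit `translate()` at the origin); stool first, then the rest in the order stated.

stool();
translate([0, 0, 404]) spool();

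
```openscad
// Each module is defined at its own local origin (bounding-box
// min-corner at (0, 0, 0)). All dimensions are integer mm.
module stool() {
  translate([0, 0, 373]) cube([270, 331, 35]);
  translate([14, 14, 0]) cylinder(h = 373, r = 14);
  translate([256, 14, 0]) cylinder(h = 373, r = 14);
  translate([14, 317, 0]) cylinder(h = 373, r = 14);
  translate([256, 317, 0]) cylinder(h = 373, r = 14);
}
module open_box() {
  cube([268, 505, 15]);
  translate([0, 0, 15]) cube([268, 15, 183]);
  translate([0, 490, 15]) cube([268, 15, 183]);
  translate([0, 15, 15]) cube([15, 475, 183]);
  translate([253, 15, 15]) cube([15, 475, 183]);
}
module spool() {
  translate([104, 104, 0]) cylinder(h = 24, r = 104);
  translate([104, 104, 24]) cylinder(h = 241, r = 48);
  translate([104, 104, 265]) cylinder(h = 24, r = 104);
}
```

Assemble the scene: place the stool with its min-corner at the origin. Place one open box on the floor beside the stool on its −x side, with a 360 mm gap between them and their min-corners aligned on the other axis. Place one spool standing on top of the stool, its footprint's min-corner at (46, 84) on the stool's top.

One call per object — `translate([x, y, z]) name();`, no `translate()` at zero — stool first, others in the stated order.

stool();
translate([-628, 0, 0]) open_box();
translate([46, 84, 408]) spool();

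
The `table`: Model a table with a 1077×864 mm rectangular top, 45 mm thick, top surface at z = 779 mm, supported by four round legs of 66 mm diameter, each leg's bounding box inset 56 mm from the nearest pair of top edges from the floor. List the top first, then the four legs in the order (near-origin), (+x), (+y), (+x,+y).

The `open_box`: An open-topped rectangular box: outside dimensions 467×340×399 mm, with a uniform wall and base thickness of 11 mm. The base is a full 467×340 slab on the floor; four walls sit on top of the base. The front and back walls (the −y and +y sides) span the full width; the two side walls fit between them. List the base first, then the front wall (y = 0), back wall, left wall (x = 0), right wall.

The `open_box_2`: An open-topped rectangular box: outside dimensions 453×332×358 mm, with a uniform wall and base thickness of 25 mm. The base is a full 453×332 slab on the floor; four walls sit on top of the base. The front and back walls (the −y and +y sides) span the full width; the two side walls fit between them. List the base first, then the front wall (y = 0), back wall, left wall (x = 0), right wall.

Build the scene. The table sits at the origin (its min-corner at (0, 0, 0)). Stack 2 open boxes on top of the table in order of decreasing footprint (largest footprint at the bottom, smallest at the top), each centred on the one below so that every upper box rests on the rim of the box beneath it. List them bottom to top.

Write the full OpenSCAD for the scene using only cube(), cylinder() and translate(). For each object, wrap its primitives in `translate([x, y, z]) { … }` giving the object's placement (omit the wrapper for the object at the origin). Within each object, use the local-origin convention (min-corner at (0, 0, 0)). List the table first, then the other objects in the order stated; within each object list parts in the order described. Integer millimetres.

translate([0, 0, 734]) cube([1077, 864, 45]);
translate([89, 89, 0]) cylinder(h = 734, r = 33);
translate([988, 89, 0]) cylinder(h = 734, r = 33);
translate([89, 775, 0]) cylinder(h = 734, r = 33);
translate([988, 775, 0]) cylinder(h = 734, r = 33);
translate([305, 262, 779]) {
  cube([467, 340, 11]);
  translate([0, 0, 11]) cube([467, 11, 388]);
  translate([0, 329, 11]) cube([467, 11, 388]);
  translate([0, 11, 11]) cube([11, 318, 388]);
  translate([456, 11, 11]) cube([11, 318, 388]);
}
translate([312, 266, 1178]) {
  cube([453, 332, 25]);
  translate([0, 0, 25]) cube([453, 25, 333]);
  translate([0, 307, 25]) cube([453, 25, 333]);
  translate([0, 25, 25]) cube([25, 282, 333]);
  translate([428, 25, 25]) cube([25, 282, 333]);
}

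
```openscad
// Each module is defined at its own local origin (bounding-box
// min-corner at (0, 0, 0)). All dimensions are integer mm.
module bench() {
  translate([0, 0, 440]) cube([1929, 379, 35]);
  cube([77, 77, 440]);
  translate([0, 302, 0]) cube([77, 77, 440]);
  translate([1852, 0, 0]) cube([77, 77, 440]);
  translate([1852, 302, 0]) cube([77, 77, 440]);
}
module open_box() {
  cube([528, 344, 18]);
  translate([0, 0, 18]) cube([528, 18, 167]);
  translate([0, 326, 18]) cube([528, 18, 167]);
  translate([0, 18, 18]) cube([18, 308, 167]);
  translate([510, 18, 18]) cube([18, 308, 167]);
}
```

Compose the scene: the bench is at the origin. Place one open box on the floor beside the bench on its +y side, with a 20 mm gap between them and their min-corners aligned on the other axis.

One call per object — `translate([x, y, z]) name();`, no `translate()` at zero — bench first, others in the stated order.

bench();
translate([0, 399, 0]) open_box();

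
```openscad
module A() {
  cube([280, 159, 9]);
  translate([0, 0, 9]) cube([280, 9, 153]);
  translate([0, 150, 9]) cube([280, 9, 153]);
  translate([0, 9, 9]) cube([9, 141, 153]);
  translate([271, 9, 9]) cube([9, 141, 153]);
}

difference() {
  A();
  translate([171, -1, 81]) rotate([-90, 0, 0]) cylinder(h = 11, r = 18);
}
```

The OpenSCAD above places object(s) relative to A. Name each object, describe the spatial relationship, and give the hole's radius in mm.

The subtracted cylinder has r = 18 mm.

A is an open box. The open box has a circular hole through its front wall. The hole's radius is 18 mm.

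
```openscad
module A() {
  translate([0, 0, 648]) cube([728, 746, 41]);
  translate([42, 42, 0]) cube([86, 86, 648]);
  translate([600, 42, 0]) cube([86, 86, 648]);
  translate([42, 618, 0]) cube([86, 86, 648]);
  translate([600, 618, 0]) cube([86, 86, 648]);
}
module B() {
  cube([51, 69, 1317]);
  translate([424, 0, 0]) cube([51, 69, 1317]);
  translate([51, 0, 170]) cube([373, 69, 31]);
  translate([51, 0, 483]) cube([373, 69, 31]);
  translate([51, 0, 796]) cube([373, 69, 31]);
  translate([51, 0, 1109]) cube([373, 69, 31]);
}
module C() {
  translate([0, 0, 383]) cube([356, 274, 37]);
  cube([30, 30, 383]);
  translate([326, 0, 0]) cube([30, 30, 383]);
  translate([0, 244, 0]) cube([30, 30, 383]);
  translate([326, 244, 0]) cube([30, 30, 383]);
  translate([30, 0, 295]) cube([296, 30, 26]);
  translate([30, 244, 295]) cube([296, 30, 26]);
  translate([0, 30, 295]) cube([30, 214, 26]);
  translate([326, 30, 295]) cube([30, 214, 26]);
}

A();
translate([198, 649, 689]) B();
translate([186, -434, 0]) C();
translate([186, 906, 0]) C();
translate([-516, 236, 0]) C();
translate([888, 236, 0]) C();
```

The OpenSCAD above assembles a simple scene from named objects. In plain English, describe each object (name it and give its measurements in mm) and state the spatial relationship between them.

A is a table with a 728×746 mm rectangular top, 41 mm thick, top surface at z = 689 mm, supported by four 86×86 mm square legs, each inset 42 mm from the nearest pair of top edges, running from the floor.

B is a straight ladder. Two 51×69 mm vertical rails, 1317 mm tall, stand 475 mm apart (outside-to-outside) with their front faces coplanar on the −y side. 4 rungs, each 69 mm deep and 31 mm tall, span between the inner faces of the rails, front faces flush with the rails. The lowest rung's underside is at z = 170 mm and rungs are spaced 313 mm apart (underside to underside).

C is a four-legged stool. The seat is 356×274 mm, 37 mm thick, top at z = 420 mm. It stands on four square legs, each 30×30 mm in cross-section, from z = 0 to the seat underside, each flush with a corner of the seat. Four stretchers, 30 mm wide and 26 mm tall, connect adjacent legs with their undersides at z = 295 mm, each running between the inner faces of the legs it joins and aligned with the legs' outer faces on the other axis.

The ladder is on top of the table. Four stools sit around the table at the −y, +y, −x, +x sides.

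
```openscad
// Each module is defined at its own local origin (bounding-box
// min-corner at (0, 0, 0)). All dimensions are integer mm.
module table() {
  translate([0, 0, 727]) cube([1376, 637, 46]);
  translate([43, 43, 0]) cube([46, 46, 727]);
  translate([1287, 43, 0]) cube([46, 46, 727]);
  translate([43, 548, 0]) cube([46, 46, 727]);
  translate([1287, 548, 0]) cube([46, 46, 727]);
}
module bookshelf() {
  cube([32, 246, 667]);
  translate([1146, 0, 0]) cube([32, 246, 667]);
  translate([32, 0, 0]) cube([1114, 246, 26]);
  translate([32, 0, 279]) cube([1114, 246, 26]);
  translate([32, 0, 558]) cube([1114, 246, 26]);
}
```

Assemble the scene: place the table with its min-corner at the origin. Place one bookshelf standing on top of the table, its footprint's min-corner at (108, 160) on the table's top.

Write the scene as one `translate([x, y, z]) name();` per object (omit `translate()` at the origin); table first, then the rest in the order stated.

table();
translate([108, 160, 773]) bookshelf();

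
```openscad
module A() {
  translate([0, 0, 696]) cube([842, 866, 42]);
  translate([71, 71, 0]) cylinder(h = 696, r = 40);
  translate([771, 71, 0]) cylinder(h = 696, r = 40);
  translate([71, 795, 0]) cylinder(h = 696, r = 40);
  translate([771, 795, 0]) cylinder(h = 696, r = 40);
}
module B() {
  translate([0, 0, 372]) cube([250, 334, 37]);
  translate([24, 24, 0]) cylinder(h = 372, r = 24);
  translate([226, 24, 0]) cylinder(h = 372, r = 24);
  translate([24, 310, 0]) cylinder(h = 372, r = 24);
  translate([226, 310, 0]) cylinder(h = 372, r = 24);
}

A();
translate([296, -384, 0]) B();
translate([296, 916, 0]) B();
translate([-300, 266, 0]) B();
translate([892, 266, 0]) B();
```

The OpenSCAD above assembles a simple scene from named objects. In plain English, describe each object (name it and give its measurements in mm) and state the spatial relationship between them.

A is a rectangular dining table. The top is 842×866×42 mm with its upper surface at z = 738 mm. It stands on four round legs of 80 mm diameter, each leg's bounding box inset 31 mm from the nearest pair of top edges, running from the floor to the underside of the top.

B is a four-legged stool. The seat is a 250×334×37 mm slab whose top surface is at z = 409 mm; four round legs, each 48 mm in diameter, run from the floor (z = 0) to the underside of the seat, each leg's axis is inset half a diameter from the nearest pair of seat edges (so the leg's bounding box is flush with the corner).

Four stools sit around the table at the −y, +y, −x, +x sides.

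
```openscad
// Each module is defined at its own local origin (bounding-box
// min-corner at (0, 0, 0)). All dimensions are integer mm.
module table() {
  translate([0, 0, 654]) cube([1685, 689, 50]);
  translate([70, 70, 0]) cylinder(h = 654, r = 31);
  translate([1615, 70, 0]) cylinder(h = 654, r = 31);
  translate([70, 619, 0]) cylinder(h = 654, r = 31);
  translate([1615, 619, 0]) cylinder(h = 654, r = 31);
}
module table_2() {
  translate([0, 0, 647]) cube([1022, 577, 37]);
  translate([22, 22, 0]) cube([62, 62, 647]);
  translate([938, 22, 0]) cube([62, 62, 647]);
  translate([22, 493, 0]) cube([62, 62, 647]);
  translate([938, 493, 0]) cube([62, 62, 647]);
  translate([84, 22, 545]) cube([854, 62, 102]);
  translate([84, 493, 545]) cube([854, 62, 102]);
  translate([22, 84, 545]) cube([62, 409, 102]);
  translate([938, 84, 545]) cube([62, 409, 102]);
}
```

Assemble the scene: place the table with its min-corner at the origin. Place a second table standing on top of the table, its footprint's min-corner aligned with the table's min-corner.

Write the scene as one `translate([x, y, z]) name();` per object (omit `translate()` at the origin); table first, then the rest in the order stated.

table();
translate([0, 0, 704]) table_2();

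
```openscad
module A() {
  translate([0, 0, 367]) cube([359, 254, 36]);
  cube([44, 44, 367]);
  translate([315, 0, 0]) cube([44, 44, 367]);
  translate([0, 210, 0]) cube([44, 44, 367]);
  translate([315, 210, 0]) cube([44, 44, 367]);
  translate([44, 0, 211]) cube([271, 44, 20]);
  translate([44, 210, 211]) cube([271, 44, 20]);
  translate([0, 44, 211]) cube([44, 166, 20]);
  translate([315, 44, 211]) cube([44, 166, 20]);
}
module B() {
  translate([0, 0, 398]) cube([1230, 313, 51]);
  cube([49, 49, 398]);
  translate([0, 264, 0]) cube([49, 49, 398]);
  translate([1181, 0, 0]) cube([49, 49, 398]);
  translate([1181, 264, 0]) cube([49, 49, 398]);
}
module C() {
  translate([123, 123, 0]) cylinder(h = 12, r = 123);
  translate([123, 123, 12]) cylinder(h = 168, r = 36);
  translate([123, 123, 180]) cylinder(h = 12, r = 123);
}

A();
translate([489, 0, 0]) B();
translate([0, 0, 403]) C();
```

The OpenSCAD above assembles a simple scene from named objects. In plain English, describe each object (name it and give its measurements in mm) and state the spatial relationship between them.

A is a simple wooden stool: a rectangular seat 359 mm (x) by 254 mm (y), 36 mm thick, top face at z = 403 mm, on four square legs, each 44×44 mm in cross-section. The legs rest on z = 0, each flush with a corner of the seat. Four stretchers, 44 mm wide and 20 mm tall, connect adjacent legs with their undersides at z = 211 mm, each running between the inner faces of the legs it joins and aligned with the legs' outer faces on the other axis.

B is a bench: a 1230×313 mm seat slab, 51 mm thick, top at z = 449 mm, on four 49×49 mm square legs flush with the seat corners and standing on z = 0.

C is a spool: two coaxial disc flanges of radius 123 mm and thickness 12 mm, joined by a core cylinder of radius 36 mm and height 168 mm. The lower flange rests on z = 0 and the three cylinders share a vertical axis.

The bench is on the floor beside the stool on its +x side. The spool is on top of the stool.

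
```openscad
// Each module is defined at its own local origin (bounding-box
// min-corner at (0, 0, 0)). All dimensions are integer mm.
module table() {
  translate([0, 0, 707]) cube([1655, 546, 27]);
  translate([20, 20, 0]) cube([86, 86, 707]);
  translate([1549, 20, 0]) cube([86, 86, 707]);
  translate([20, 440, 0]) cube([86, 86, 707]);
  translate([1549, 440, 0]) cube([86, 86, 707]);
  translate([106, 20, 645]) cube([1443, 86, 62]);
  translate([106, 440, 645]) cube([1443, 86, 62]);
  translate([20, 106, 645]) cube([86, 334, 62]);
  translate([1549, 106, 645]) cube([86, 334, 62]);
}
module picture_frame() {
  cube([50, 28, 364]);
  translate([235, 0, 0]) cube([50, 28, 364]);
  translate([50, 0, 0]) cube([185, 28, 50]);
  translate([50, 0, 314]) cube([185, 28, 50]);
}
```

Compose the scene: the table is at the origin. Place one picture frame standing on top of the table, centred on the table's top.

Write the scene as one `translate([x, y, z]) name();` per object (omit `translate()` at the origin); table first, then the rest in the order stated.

table();
translate([685, 259, 734]) picture_frame();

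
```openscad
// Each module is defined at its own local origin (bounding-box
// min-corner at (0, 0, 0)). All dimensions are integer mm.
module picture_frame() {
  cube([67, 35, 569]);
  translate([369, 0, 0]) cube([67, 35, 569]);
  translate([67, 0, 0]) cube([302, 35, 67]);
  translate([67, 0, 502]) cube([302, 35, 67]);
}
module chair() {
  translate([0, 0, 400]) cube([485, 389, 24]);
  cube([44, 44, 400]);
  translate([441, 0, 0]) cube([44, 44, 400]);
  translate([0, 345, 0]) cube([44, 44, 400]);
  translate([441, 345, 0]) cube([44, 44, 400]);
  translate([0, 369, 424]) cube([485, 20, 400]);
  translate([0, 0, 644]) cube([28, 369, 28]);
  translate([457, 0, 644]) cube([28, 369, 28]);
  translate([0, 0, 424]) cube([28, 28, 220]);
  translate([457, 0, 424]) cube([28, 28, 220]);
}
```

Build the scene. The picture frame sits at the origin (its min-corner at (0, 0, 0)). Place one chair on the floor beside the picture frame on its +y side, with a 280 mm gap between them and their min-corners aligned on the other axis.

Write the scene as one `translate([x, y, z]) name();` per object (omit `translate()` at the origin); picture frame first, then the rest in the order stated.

picture_frame();
translate([0, 315, 0]) chair();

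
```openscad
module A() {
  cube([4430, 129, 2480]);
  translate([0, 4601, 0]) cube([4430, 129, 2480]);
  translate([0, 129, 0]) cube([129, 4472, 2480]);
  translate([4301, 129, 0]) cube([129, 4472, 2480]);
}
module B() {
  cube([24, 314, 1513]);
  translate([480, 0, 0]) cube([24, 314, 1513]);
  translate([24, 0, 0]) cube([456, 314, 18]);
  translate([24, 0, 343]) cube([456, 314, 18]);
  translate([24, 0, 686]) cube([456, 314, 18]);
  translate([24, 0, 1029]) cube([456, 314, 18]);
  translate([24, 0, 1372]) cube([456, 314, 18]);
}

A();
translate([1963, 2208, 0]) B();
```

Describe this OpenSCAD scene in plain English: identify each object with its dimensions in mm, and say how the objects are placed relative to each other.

A is a box-shaped house frame (walls only): outside footprint 4430×4730 mm, wall height 2480 mm, wall thickness 129 mm. The two y-facing walls run the full x-width; the two x-facing walls fit between the inner faces of the y-facing walls.

B is a bookshelf 504 mm wide overall, 314 mm deep and 1513 mm tall. The two sides are 24 mm thick vertical panels. 5 horizontal shelves of 18 mm thickness span between the inner faces of the sides; the lowest shelf sits on the floor and shelves are stacked with a clear vertical gap of 325 mm between each pair.

The bookshelf sits inside the house frame, centred.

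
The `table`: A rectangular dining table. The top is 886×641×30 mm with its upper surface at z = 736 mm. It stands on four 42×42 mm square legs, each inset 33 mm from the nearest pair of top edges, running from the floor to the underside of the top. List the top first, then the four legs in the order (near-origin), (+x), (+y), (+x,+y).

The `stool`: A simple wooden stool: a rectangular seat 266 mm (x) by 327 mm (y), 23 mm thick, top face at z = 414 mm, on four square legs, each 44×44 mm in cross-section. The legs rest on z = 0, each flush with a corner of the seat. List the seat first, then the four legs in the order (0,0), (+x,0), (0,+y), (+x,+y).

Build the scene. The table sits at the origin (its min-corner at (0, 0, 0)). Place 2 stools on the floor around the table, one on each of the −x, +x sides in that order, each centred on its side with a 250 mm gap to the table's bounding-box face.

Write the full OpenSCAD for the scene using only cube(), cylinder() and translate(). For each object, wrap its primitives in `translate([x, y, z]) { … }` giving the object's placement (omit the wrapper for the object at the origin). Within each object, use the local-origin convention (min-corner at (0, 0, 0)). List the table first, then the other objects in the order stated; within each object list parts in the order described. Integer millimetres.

translate([0, 0, 706]) cube([886, 641, 30]);
translate([33, 33, 0]) cube([42, 42, 706]);
translate([811, 33, 0]) cube([42, 42, 706]);
translate([33, 566, 0]) cube([42, 42, 706]);
translate([811, 566, 0]) cube([42, 42, 706]);
translate([-516, 157, 0]) {
  translate([0, 0, 391]) cube([266, 327, 23]);
  cube([44, 44, 391]);
  translate([222, 0, 0]) cube([44, 44, 391]);
  translate([0, 283, 0]) cube([44, 44, 391]);
  translate([222, 283, 0]) cube([44, 44, 391]);
}
translate([1136, 157, 0]) {
  translate([0, 0, 391]) cube([266, 327, 23]);
  cube([44, 44, 391]);
  translate([222, 0, 0]) cube([44, 44, 391]);
  translate([0, 283, 0]) cube([44, 44, 391]);
  translate([222, 283, 0]) cube([44, 44, 391]);
}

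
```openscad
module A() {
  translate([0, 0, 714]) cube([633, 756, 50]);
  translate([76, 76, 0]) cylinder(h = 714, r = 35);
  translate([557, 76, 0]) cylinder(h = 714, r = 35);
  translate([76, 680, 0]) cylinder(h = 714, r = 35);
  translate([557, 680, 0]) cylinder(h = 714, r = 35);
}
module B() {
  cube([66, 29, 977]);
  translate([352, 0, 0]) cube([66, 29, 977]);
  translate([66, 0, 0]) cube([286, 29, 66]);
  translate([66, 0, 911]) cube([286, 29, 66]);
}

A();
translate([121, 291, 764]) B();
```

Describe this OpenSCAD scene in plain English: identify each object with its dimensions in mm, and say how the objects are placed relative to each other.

A is a rectangular dining table. The top is 633×756×50 mm with its upper surface at z = 764 mm. It stands on four round legs of 70 mm diameter, each leg's bounding box inset 41 mm from the nearest pair of top edges, running from the floor to the underside of the top.

B is a picture frame with a 286×845 mm rectangular opening (x by z) and a uniform 66 mm border on every side. Frame depth is 29 mm along y. It is built from two vertical stiles running the full outside height and two horizontal rails spanning the gap between the stiles.

The picture frame is on top of the table.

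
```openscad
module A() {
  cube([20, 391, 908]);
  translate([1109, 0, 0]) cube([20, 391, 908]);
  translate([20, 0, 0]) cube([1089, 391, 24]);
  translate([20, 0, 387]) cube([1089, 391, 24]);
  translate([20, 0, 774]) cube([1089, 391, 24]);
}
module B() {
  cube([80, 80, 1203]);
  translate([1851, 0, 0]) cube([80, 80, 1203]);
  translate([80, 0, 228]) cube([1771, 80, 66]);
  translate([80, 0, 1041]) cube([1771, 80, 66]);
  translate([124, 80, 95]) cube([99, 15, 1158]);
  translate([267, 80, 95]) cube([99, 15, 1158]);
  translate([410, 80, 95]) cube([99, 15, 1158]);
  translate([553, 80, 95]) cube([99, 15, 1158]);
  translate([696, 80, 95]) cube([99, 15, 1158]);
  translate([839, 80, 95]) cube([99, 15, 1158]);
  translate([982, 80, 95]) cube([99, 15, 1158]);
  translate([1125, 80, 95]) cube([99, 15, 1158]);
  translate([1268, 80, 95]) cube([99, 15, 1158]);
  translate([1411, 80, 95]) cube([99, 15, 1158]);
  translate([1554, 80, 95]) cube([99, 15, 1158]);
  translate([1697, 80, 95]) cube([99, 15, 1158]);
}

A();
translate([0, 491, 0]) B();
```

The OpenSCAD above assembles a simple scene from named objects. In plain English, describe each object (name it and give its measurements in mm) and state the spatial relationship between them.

A is an open bookshelf. Two side panels, each 20 mm thick, 391 mm deep and 908 mm tall, stand 1129 mm apart (outside-to-outside). Between them sit 3 shelves, each 24 mm thick and 391 mm deep, spanning the full gap between the sides. The bottom shelf rests on the floor (its underside at z = 0) and the clear gap between one shelf's top and the next shelf's underside is 363 mm.

B is a fence section. Two 80×80 mm posts, 1203 mm tall, stand on the floor with a clear span of 1771 mm between their inner faces. Two horizontal rails of 80×66 mm section span the gap between the posts with their undersides at z = 228 mm and z = 1041 mm, flush with the posts' −y face. 12 pickets, each 99 mm wide, 15 mm thick and 1158 mm tall, are fixed to the +y face of the rails with their bottoms at z = 95 mm, evenly spaced across the span with equal gaps (rounded down to the nearest mm) at the −x end and between each pair — any rounding remainder accumulates at the +x end.

The fence section is on the floor beside the bookshelf on its +y side.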